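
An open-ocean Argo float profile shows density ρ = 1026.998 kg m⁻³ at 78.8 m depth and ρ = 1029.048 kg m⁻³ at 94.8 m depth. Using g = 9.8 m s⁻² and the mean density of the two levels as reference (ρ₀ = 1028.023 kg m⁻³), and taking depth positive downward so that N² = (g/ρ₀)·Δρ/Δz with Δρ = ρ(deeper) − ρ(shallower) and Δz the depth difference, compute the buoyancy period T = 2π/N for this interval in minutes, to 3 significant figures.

3.00 min

Δρ = 1029.048 − 1026.998 = 2.050 kg m⁻³ over Δz = 94.8 − 78.8 = 16 m.
N² = (9.8/1028.023) × (2.050/16) = 1.2214 × 10⁻³ s⁻².
N = √(1.2214 × 10⁻³) = 0.034949 rad s⁻¹, so T = 2π/N = 179.78 s = 2.9963 min ≈ 3.00 min.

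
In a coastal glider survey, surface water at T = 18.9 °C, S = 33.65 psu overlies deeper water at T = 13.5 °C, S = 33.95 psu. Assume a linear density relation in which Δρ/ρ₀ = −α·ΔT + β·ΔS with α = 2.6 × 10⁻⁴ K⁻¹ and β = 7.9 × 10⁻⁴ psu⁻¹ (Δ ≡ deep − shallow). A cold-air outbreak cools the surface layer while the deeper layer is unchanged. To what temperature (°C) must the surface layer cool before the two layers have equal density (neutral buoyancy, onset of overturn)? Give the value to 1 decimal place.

Neutral buoyancy requires Δρ = 0, i.e. −α(T_deep − T_surf′) + β(S_deep − S_surf) = 0.
T_surf′ = T_deep − (β/α)·ΔS = 13.5 − (7.9 × 10⁻⁴/2.6 × 10⁻⁴)·(+0.30) = 12.588 °C.
Cooling required: 18.9 − (12.588) = 6.312 °C.

12.6 °C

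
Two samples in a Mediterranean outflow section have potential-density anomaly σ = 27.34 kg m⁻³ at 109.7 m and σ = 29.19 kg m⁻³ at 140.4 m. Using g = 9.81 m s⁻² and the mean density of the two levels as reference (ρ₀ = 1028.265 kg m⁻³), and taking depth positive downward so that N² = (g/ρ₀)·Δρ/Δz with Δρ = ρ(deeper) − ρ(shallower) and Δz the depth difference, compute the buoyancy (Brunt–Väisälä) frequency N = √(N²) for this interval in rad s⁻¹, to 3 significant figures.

Δρ = 1029.19 − 1027.34 = 1.85 kg m⁻³ over Δz = 140.4 − 109.7 = 30.7 m.
N² = (9.81/1028.265) × (1.85/30.7) = 5.7491 × 10⁻⁴ s⁻².
N = √(5.7491 × 10⁻⁴) = 0.023977 rad s⁻¹ ≈ 0.0240 rad s⁻¹.

0.0240 rad s⁻¹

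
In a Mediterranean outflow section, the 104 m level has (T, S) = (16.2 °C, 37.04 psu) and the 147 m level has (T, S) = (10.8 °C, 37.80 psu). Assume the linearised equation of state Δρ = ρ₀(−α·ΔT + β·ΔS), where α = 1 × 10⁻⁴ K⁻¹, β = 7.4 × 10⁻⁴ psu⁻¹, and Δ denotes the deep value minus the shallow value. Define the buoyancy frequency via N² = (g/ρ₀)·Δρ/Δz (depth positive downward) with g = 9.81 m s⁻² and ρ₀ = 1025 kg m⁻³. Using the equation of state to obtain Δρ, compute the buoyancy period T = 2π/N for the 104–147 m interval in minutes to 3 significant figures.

6.60 min

ΔT = -5.4 K, ΔS = +0.76 psu (deep − shallow).
Δρ/ρ₀ = −αΔT + βΔS = 5.40 × 10⁻⁴ + 5.624 × 10⁻⁴ = 1.1024 × 10⁻³, so Δρ ≈ 1.130 kg m⁻³.
N² = (g/ρ₀)·Δρ/Δz = g·(Δρ/ρ₀)/Δz = 9.81 × 1.1024 × 10⁻³ / 43 = 2.5150 × 10⁻⁴ s⁻².
N = √(2.5150 × 10⁻⁴) = 0.015859 rad s⁻¹ → T = 2π/N = 396.19 s = 6.6032 min ≈ 6.60 min.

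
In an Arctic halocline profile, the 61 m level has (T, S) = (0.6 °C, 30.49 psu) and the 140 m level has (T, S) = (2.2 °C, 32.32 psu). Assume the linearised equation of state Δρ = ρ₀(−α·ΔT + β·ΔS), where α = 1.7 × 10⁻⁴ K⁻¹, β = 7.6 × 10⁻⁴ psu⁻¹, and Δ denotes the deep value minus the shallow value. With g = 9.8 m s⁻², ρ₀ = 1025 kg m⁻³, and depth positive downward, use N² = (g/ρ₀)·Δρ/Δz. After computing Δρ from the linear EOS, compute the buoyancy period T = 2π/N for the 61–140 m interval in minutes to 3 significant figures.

8.89 min

ΔT = +1.6 K, ΔS = +1.83 psu (deep − shallow).
Δρ/ρ₀ = −αΔT + βΔS = -2.72 × 10⁻⁴ + 1.3908 × 10⁻³ = 1.1188 × 10⁻³, so Δρ ≈ 1.147 kg m⁻³.
N² = (g/ρ₀)·Δρ/Δz = g·(Δρ/ρ₀)/Δz = 9.8 × 1.1188 × 10⁻³ / 79 = 1.3879 × 10⁻⁴ s⁻².
N = √(1.3879 × 10⁻⁴) = 0.011781 rad s⁻¹ → T = 2π/N = 533.33 s = 8.8888 min ≈ 8.89 min.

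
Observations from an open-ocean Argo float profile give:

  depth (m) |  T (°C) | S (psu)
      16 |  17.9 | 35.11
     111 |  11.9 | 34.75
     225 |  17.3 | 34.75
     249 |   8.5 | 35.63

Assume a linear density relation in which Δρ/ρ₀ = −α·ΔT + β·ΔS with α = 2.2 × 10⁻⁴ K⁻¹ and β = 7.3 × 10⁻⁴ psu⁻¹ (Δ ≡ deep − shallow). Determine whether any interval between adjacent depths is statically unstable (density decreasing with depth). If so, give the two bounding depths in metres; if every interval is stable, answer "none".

111–225 m

Evaluate Δρ/ρ₀ = −αΔT + βΔS across each adjacent pair:
  16–111 m: −αΔT+βΔS = −(2.2 × 10⁻⁴)(-6.0)+(7.3 × 10⁻⁴)(-0.36) = 1.1 × 10⁻³ → stable
  111–225 m: −αΔT+βΔS = −(2.2 × 10⁻⁴)(+5.4)+(7.3 × 10⁻⁴)(+0.00) = -1.2 × 10⁻³ → UNSTABLE
  225–249 m: −αΔT+βΔS = −(2.2 × 10⁻⁴)(-8.8)+(7.3 × 10⁻⁴)(+0.88) = 2.6 × 10⁻³ → stable
The 111–225 m interval has Δρ < 0: lighter water underlies denser water.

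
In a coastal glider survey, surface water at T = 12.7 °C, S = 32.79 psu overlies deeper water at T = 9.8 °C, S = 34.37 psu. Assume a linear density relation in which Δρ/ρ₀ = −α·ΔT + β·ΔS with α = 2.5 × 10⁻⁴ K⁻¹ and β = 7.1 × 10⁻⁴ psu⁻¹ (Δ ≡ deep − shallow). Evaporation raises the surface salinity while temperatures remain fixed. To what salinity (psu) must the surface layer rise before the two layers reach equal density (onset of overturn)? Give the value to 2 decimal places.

35.39 psu

Neutral buoyancy requires −α(T_deep − T_surf) + β(S_deep − S_surf′) = 0.
S_surf′ = S_deep − (α/β)·ΔT = 34.37 − (2.5 × 10⁻⁴/7.1 × 10⁻⁴)·(-2.9) = 35.3911 psu.
Increase required: 35.3911 − 32.79 = 2.6011 psu.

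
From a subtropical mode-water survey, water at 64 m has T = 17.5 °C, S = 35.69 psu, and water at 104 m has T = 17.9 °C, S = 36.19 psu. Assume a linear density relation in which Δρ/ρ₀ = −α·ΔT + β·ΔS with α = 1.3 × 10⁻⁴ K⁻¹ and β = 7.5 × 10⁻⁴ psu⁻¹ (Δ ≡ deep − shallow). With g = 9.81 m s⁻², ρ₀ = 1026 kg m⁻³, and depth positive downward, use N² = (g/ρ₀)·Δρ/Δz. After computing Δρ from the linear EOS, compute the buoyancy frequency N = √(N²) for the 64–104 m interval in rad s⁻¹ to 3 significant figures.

8.90 × 10⁻³ rad s⁻¹

ΔT = +0.4 K, ΔS = +0.50 psu (deep − shallow).
Δρ/ρ₀ = −αΔT + βΔS = -5.20 × 10⁻⁵ + 3.75 × 10⁻⁴ = 3.23 × 10⁻⁴, so Δρ ≈ 0.3314 kg m⁻³.
N² = (g/ρ₀)·Δρ/Δz = g·(Δρ/ρ₀)/Δz = 9.81 × 3.23 × 10⁻⁴ / 40 = 7.9216 × 10⁻⁵ s⁻².
N = √(7.9216 × 10⁻⁵) = 8.9003 × 10⁻³ rad s⁻¹ ≈ 8.90 × 10⁻³ rad s⁻¹.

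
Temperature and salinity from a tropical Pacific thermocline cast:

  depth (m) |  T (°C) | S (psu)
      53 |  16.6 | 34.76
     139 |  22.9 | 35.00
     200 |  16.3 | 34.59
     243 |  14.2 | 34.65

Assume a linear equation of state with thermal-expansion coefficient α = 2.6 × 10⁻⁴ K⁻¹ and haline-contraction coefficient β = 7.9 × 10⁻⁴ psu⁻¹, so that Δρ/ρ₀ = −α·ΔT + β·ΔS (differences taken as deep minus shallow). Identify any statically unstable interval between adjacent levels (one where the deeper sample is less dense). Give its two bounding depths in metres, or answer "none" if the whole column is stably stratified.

53–139 m

Evaluate Δρ/ρ₀ = −αΔT + βΔS across each adjacent pair:
  53–139 m: −αΔT+βΔS = −(2.6 × 10⁻⁴)(+6.3)+(7.9 × 10⁻⁴)(+0.24) = -1.4 × 10⁻³ → UNSTABLE
  139–200 m: −αΔT+βΔS = −(2.6 × 10⁻⁴)(-6.6)+(7.9 × 10⁻⁴)(-0.41) = 1.4 × 10⁻³ → stable
  200–243 m: −αΔT+βΔS = −(2.6 × 10⁻⁴)(-2.1)+(7.9 × 10⁻⁴)(+0.06) = 5.9 × 10⁻⁴ → stable
The 53–139 m interval has Δρ < 0: lighter water underlies denser water.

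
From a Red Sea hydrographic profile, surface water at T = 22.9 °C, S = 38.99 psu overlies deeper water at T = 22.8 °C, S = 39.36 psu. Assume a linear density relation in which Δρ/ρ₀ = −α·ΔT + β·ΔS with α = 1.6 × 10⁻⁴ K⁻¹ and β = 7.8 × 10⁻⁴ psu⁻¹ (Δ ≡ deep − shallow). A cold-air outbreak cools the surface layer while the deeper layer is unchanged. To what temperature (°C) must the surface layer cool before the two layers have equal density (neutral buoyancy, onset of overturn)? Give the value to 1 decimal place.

Neutral buoyancy requires Δρ = 0, i.e. −α(T_deep − T_surf′) + β(S_deep − S_surf) = 0.
T_surf′ = T_deep − (β/α)·ΔS = 22.8 − (7.8 × 10⁻⁴/1.6 × 10⁻⁴)·(+0.37) = 20.996 °C.
Cooling required: 22.9 − (20.996) = 1.904 °C.

21.0 °C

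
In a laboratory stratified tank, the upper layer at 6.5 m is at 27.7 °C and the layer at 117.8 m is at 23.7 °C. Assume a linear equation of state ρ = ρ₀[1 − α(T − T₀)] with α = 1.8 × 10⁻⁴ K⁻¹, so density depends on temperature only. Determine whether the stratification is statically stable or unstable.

stable

ΔT = 23.7 − 27.7 = -4.0 K, so Δρ/ρ₀ = −αΔT = 7.20 × 10⁻⁴.
Δρ/ρ₀ > 0, so Δρ > 0: deeper water is denser → statically stable.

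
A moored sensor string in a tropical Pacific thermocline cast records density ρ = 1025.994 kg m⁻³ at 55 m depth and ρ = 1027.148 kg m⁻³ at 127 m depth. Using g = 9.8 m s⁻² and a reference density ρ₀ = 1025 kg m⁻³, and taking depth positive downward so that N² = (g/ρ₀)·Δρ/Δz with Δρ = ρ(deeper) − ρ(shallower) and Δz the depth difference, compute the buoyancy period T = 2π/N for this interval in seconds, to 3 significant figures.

Δρ = 1027.148 − 1025.994 = 1.154 kg m⁻³ over Δz = 127 − 55 = 72 m.
N² = (9.8/1025) × (1.154/72) = 1.5324 × 10⁻⁴ s⁻².
N = √(1.5324 × 10⁻⁴) = 0.012379 rad s⁻¹, so T = 2π/N = 507.57 s ≈ 508 s.

508 s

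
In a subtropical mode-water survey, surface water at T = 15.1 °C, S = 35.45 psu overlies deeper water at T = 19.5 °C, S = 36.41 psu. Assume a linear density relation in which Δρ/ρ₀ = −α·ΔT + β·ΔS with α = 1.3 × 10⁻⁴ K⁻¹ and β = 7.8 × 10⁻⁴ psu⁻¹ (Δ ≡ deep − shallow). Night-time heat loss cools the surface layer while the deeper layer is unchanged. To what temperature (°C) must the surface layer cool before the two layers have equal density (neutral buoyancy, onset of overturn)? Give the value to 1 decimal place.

Neutral buoyancy requires Δρ = 0, i.e. −α(T_deep − T_surf′) + β(S_deep − S_surf) = 0.
T_surf′ = T_deep − (β/α)·ΔS = 19.5 − (7.8 × 10⁻⁴/1.3 × 10⁻⁴)·(+0.96) = 13.740 °C.
Cooling required: 15.1 − (13.740) = 1.360 °C.

13.7 °C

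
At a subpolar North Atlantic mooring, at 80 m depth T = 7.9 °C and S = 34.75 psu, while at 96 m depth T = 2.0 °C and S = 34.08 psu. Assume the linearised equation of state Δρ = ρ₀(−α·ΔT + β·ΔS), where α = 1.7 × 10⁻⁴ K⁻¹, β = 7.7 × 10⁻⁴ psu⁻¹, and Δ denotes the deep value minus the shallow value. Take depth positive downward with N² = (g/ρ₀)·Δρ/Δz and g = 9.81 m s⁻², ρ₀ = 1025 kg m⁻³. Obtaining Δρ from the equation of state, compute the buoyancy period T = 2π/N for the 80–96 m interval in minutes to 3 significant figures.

ΔT = -5.9 K, ΔS = -0.67 psu (deep − shallow).
Δρ/ρ₀ = −αΔT + βΔS = 1.003 × 10⁻³ − 5.159 × 10⁻⁴ = 4.871 × 10⁻⁴, so Δρ ≈ 0.4993 kg m⁻³.
N² = (g/ρ₀)·Δρ/Δz = g·(Δρ/ρ₀)/Δz = 9.81 × 4.871 × 10⁻⁴ / 16 = 2.9865 × 10⁻⁴ s⁻².
N = √(2.9865 × 10⁻⁴) = 0.017281 rad s⁻¹ → T = 2π/N = 363.59 s = 6.0598 min ≈ 6.06 min.

6.06 min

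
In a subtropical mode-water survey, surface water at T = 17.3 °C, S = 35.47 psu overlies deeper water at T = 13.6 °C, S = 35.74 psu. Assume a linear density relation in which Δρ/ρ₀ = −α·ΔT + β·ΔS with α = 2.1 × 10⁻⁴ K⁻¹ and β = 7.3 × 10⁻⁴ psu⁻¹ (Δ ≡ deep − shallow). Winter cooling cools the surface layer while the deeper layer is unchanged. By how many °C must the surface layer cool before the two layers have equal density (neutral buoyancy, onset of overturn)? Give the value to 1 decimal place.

Neutral buoyancy requires Δρ = 0, i.e. −α(T_deep − T_surf′) + β(S_deep − S_surf) = 0.
T_surf′ = T_deep − (β/α)·ΔS = 13.6 − (7.3 × 10⁻⁴/2.1 × 10⁻⁴)·(+0.27) = 12.661 °C.
Cooling required: 17.3 − (12.661) = 4.639 °C.

4.6 °C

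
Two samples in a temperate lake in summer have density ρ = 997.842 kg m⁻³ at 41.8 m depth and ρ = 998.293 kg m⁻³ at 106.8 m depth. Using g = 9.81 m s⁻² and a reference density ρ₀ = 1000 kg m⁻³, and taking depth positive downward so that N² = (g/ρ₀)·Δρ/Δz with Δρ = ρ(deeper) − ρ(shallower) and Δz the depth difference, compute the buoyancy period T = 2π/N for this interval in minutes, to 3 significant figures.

Δρ = 998.293 − 997.842 = 0.451 kg m⁻³ over Δz = 106.8 − 41.8 = 65 m.
N² = (9.81/1000) × (0.451/65) = 6.8066 × 10⁻⁵ s⁻².
N = √(6.8066 × 10⁻⁵) = 8.2502 × 10⁻³ rad s⁻¹, so T = 2π/N = 761.58 s = 12.693 min ≈ 12.7 min.

12.7 min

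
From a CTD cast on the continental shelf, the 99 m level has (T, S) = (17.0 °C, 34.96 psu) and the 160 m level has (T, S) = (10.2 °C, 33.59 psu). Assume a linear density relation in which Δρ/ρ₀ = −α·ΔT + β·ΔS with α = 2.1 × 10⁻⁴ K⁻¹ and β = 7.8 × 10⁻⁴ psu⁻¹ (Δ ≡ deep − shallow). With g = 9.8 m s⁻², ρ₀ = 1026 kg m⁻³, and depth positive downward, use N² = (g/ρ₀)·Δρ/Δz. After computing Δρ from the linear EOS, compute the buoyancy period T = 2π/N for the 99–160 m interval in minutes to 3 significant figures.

13.8 min

ΔT = -6.8 K, ΔS = -1.37 psu (deep − shallow).
Δρ/ρ₀ = −αΔT + βΔS = 1.428 × 10⁻³ − 1.0686 × 10⁻³ = 3.594 × 10⁻⁴, so Δρ ≈ 0.3687 kg m⁻³.
N² = (g/ρ₀)·Δρ/Δz = g·(Δρ/ρ₀)/Δz = 9.8 × 3.594 × 10⁻⁴ / 61 = 5.7740 × 10⁻⁵ s⁻².
N = √(5.7740 × 10⁻⁵) = 7.5987 × 10⁻³ rad s⁻¹ → T = 2π/N = 826.88 s = 13.781 min ≈ 13.8 min.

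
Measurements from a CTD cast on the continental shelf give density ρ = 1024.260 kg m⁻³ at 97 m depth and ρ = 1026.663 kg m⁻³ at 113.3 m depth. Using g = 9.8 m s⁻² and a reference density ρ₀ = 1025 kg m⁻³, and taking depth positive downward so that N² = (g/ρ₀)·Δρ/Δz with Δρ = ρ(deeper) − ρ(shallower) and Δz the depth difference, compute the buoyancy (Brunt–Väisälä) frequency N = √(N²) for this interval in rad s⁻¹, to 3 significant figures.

0.0375 rad s⁻¹

Δρ = 1026.663 − 1024.260 = 2.403 kg m⁻³ over Δz = 113.3 − 97 = 16.3 m.
N² = (9.8/1025) × (2.403/16.3) = 1.4095 × 10⁻³ s⁻².
N = √(1.4095 × 10⁻³) = 0.037543 rad s⁻¹ ≈ 0.0375 rad s⁻¹.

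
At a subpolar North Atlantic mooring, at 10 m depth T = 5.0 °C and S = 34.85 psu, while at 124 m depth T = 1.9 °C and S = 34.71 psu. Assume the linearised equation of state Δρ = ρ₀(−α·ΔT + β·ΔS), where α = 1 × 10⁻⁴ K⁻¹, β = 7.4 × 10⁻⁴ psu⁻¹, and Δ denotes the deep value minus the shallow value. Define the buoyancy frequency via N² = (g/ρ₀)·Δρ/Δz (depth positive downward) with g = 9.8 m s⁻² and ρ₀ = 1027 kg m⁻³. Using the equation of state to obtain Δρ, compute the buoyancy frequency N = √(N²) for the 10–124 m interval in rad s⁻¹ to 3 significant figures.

ΔT = -3.1 K, ΔS = -0.14 psu (deep − shallow).
Δρ/ρ₀ = −αΔT + βΔS = 3.10 × 10⁻⁴ − 1.036 × 10⁻⁴ = 2.064 × 10⁻⁴, so Δρ ≈ 0.2120 kg m⁻³.
N² = (g/ρ₀)·Δρ/Δz = g·(Δρ/ρ₀)/Δz = 9.8 × 2.064 × 10⁻⁴ / 114 = 1.7743 × 10⁻⁵ s⁻².
N = √(1.7743 × 10⁻⁵) = 4.2122 × 10⁻³ rad s⁻¹ ≈ 4.21 × 10⁻³ rad s⁻¹.

4.21 × 10⁻³ rad s⁻¹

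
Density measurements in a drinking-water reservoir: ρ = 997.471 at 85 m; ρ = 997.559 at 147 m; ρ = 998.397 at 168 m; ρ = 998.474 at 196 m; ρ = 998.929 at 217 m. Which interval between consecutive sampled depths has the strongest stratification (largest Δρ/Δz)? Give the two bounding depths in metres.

Compute the density gradient over each adjacent pair:
  85–147 m: Δρ/Δz = 0.088/62 = 1.4 × 10⁻³ kg m⁻⁴
  147–168 m: Δρ/Δz = 0.838/21 = 0.040 kg m⁻⁴
  168–196 m: Δρ/Δz = 0.077/28 = 2.7 × 10⁻³ kg m⁻⁴
  196–217 m: Δρ/Δz = 0.455/21 = 0.022 kg m⁻⁴
The largest gradient is in the 147–168 m interval — the pycnocline.

147–168 m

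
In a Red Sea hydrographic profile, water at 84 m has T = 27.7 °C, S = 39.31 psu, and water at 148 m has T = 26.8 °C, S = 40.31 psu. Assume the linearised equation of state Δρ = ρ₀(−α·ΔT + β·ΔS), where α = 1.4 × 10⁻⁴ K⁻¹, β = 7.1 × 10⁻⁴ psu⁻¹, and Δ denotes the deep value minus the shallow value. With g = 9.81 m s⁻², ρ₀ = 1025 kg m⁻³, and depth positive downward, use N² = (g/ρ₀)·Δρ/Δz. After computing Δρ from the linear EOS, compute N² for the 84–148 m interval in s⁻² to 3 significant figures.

1.28 × 10⁻⁴ s⁻²

ΔT = -0.9 K, ΔS = +1.00 psu (deep − shallow).
Δρ/ρ₀ = −αΔT + βΔS = 1.26 × 10⁻⁴ + 7.10 × 10⁻⁴ = 8.36 × 10⁻⁴, so Δρ ≈ 0.8569 kg m⁻³.
N² = (g/ρ₀)·Δρ/Δz = g·(Δρ/ρ₀)/Δz = 9.81 × 8.36 × 10⁻⁴ / 64 = 1.2814 × 10⁻⁴ s⁻² ≈ 1.28 × 10⁻⁴ s⁻².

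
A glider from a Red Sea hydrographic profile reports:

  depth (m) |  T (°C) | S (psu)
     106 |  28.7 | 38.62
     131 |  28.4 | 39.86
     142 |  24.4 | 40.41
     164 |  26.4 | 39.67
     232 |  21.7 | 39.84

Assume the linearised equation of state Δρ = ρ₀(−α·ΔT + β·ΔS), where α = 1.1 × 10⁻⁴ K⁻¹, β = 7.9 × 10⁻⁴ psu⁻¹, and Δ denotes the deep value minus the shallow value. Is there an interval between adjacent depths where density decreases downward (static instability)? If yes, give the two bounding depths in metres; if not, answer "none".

142–164 m

Evaluate Δρ/ρ₀ = −αΔT + βΔS across each adjacent pair:
  106–131 m: −αΔT+βΔS = −(1.1 × 10⁻⁴)(-0.3)+(7.9 × 10⁻⁴)(+1.24) = 1.0 × 10⁻³ → stable
  131–142 m: −αΔT+βΔS = −(1.1 × 10⁻⁴)(-4.0)+(7.9 × 10⁻⁴)(+0.55) = 8.7 × 10⁻⁴ → stable
  142–164 m: −αΔT+βΔS = −(1.1 × 10⁻⁴)(+2.0)+(7.9 × 10⁻⁴)(-0.74) = -8.0 × 10⁻⁴ → UNSTABLE
  164–232 m: −αΔT+βΔS = −(1.1 × 10⁻⁴)(-4.7)+(7.9 × 10⁻⁴)(+0.17) = 6.5 × 10⁻⁴ → stable
The 142–164 m interval has Δρ < 0: lighter water underlies denser water.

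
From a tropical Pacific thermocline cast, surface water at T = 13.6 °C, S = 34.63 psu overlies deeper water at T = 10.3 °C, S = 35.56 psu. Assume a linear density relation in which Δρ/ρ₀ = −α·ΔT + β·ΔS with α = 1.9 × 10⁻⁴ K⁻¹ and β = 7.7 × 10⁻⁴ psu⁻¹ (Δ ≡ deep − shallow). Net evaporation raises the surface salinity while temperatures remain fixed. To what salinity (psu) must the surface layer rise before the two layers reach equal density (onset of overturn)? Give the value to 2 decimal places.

Neutral buoyancy requires −α(T_deep − T_surf) + β(S_deep − S_surf′) = 0.
S_surf′ = S_deep − (α/β)·ΔT = 35.56 − (1.9 × 10⁻⁴/7.7 × 10⁻⁴)·(-3.3) = 36.3743 psu.
Increase required: 36.3743 − 34.63 = 1.7443 psu.

36.37 psu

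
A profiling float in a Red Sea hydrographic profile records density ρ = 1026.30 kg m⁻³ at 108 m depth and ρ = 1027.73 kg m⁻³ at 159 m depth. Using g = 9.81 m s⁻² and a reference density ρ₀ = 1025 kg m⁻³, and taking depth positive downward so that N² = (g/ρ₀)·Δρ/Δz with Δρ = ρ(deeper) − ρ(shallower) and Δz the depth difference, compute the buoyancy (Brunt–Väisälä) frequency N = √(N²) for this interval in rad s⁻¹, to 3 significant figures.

Δρ = 1027.73 − 1026.30 = 1.43 kg m⁻³ over Δz = 159 − 108 = 51 m.
N² = (9.81/1025) × (1.43/51) = 2.6836 × 10⁻⁴ s⁻².
N = √(2.6836 × 10⁻⁴) = 0.016382 rad s⁻¹ ≈ 0.0164 rad s⁻¹.

0.0164 rad s⁻¹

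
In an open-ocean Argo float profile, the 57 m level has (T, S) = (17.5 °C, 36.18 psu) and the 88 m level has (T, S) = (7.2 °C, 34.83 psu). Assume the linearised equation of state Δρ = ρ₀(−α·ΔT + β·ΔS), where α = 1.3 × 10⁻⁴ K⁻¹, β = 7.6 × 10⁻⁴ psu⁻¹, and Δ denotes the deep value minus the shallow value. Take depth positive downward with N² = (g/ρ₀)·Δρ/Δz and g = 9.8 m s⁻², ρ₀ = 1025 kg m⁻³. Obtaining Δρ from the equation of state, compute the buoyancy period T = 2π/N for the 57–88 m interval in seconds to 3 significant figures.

632 s

ΔT = -10.3 K, ΔS = -1.35 psu (deep − shallow).
Δρ/ρ₀ = −αΔT + βΔS = 1.339 × 10⁻³ − 1.026 × 10⁻³ = 3.13 × 10⁻⁴, so Δρ ≈ 0.3208 kg m⁻³.
N² = (g/ρ₀)·Δρ/Δz = g·(Δρ/ρ₀)/Δz = 9.8 × 3.13 × 10⁻⁴ / 31 = 9.8948 × 10⁻⁵ s⁻².
N = √(9.8948 × 10⁻⁵) = 9.9473 × 10⁻³ rad s⁻¹ → T = 2π/N = 631.65 s ≈ 632 s.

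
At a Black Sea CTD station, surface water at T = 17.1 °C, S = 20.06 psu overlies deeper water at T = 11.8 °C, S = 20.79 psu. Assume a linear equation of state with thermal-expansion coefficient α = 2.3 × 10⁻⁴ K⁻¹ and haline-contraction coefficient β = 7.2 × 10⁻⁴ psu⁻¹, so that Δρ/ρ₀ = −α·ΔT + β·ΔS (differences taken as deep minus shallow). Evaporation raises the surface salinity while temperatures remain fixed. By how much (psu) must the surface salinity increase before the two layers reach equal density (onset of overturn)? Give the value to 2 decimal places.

2.42 psu

Neutral buoyancy requires −α(T_deep − T_surf) + β(S_deep − S_surf′) = 0.
S_surf′ = S_deep − (α/β)·ΔT = 20.79 − (2.3 × 10⁻⁴/7.2 × 10⁻⁴)·(-5.3) = 22.4831 psu.
Increase required: 22.4831 − 20.06 = 2.4231 psu.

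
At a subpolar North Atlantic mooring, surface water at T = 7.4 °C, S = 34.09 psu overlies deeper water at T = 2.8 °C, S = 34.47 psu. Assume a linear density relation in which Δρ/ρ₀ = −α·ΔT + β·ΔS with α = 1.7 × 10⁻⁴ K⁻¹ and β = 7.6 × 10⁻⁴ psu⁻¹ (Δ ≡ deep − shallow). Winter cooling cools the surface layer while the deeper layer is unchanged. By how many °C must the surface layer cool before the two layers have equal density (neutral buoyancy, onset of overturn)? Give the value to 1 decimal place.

Neutral buoyancy requires Δρ = 0, i.e. −α(T_deep − T_surf′) + β(S_deep − S_surf) = 0.
T_surf′ = T_deep − (β/α)·ΔS = 2.8 − (7.6 × 10⁻⁴/1.7 × 10⁻⁴)·(+0.38) = 1.101 °C.
Cooling required: 7.4 − (1.101) = 6.299 °C.

6.3 °C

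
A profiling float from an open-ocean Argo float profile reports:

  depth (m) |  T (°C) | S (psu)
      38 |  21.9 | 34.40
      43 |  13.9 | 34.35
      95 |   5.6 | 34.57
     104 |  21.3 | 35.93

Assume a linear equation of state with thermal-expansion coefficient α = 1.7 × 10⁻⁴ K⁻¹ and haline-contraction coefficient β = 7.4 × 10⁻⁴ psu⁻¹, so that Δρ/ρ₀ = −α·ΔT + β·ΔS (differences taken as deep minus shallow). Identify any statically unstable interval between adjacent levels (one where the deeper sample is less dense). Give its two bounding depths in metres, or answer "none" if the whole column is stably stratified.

Evaluate Δρ/ρ₀ = −αΔT + βΔS across each adjacent pair:
  38–43 m: −αΔT+βΔS = −(1.7 × 10⁻⁴)(-8.0)+(7.4 × 10⁻⁴)(-0.05) = 1.3 × 10⁻³ → stable
  43–95 m: −αΔT+βΔS = −(1.7 × 10⁻⁴)(-8.3)+(7.4 × 10⁻⁴)(+0.22) = 1.6 × 10⁻³ → stable
  95–104 m: −αΔT+βΔS = −(1.7 × 10⁻⁴)(+15.7)+(7.4 × 10⁻⁴)(+1.36) = -1.7 × 10⁻³ → UNSTABLE
The 95–104 m interval has Δρ < 0: lighter water underlies denser water.

95–104 m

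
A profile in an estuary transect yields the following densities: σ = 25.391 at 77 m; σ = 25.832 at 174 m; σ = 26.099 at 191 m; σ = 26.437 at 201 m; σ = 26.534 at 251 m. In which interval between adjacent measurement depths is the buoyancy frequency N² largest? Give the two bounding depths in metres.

Compute the density gradient over each adjacent pair:
  77–174 m: Δρ/Δz = 0.441/97 = 4.5 × 10⁻³ kg m⁻⁴
  174–191 m: Δρ/Δz = 0.267/17 = 0.016 kg m⁻⁴
  191–201 m: Δρ/Δz = 0.338/10 = 0.034 kg m⁻⁴
  201–251 m: Δρ/Δz = 0.097/50 = 1.9 × 10⁻³ kg m⁻⁴
The largest gradient is in the 191–201 m interval — the pycnocline.

191–201 m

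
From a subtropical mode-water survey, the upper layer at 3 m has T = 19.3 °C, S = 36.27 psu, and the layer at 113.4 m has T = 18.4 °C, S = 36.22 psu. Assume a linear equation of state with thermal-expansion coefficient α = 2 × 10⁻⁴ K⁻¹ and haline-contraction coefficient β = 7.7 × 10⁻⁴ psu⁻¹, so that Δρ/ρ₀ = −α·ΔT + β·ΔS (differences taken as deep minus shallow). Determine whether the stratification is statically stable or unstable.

stable

ΔT = 18.4 − 19.3 = -0.9 K and ΔS = 36.22 − 36.27 = -0.05 psu (deep − shallow).
−αΔT = 1.80 × 10⁻⁴; βΔS = -3.85 × 10⁻⁵; sum Δρ/ρ₀ = 1.415 × 10⁻⁴.
Δρ/ρ₀ > 0, so Δρ > 0: deeper water is denser → statically stable.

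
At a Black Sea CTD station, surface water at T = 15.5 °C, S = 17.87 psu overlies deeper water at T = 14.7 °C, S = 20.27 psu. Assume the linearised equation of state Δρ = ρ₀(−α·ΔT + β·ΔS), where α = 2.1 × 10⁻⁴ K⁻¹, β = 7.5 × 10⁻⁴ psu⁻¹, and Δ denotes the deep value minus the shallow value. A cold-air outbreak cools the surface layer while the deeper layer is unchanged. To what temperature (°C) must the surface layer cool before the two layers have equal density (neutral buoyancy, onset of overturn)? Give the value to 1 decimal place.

Neutral buoyancy requires Δρ = 0, i.e. −α(T_deep − T_surf′) + β(S_deep − S_surf) = 0.
T_surf′ = T_deep − (β/α)·ΔS = 14.7 − (7.5 × 10⁻⁴/2.1 × 10⁻⁴)·(+2.40) = 6.129 °C.
Cooling required: 15.5 − (6.129) = 9.371 °C.

6.1 °C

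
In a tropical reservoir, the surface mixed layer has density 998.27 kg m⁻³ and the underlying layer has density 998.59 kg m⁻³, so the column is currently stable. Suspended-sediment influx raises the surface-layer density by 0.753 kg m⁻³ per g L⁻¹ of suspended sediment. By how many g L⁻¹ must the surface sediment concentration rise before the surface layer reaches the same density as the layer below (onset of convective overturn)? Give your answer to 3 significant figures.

0.425 g L⁻¹

Density deficit of the surface layer: 998.59 − 998.27 = 0.32 kg m⁻³.
Required change = 0.32 / 0.753 = 0.425 g L⁻¹.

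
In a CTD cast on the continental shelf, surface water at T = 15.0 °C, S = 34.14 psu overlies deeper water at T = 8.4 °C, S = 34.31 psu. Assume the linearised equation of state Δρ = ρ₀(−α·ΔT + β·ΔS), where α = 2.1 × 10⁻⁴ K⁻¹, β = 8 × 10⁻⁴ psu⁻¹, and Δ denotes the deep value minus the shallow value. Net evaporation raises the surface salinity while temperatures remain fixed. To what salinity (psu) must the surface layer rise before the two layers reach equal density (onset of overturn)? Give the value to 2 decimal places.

Neutral buoyancy requires −α(T_deep − T_surf) + β(S_deep − S_surf′) = 0.
S_surf′ = S_deep − (α/β)·ΔT = 34.31 − (2.1 × 10⁻⁴/8 × 10⁻⁴)·(-6.6) = 36.0425 psu.
Increase required: 36.0425 − 34.14 = 1.9025 psu.

36.04 psu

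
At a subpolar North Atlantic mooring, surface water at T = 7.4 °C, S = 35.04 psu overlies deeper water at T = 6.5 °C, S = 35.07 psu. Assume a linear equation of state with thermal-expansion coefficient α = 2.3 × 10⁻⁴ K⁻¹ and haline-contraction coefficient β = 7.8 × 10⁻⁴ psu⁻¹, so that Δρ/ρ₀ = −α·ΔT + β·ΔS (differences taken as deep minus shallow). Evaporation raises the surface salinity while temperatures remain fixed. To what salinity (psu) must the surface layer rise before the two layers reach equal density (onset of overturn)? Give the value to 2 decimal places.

Neutral buoyancy requires −α(T_deep − T_surf) + β(S_deep − S_surf′) = 0.
S_surf′ = S_deep − (α/β)·ΔT = 35.07 − (2.3 × 10⁻⁴/7.8 × 10⁻⁴)·(-0.9) = 35.3354 psu.
Increase required: 35.3354 − 35.04 = 0.2954 psu.

35.34 psu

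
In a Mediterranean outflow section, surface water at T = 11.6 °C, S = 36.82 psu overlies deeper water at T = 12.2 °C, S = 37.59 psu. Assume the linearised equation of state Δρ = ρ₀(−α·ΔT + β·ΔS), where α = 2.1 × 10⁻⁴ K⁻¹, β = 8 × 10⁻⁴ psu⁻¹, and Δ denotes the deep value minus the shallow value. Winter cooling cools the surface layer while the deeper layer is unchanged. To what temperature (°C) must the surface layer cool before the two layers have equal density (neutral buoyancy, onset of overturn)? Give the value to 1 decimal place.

Neutral buoyancy requires Δρ = 0, i.e. −α(T_deep − T_surf′) + β(S_deep − S_surf) = 0.
T_surf′ = T_deep − (β/α)·ΔS = 12.2 − (8 × 10⁻⁴/2.1 × 10⁻⁴)·(+0.77) = 9.267 °C.
Cooling required: 11.6 − (9.267) = 2.333 °C.

9.3 °C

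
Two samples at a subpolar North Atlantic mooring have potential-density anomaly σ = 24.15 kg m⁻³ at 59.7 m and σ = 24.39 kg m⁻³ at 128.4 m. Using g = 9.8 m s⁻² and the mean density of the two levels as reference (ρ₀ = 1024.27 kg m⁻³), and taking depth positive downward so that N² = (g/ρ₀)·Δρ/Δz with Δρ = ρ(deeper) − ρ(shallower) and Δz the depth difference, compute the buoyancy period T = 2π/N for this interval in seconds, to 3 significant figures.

1.09 × 10³ s

Δρ = 1024.39 − 1024.15 = 0.24 kg m⁻³ over Δz = 128.4 − 59.7 = 68.7 m.
N² = (9.8/1024.27) × (0.24/68.7) = 3.3425 × 10⁻⁵ s⁻².
N = √(3.3425 × 10⁻⁵) = 5.7814 × 10⁻³ rad s⁻¹, so T = 2π/N = 1.0868 × 10³ s ≈ 1.09 × 10³ s.
Since Δρ > 0 the layer is stably stratified.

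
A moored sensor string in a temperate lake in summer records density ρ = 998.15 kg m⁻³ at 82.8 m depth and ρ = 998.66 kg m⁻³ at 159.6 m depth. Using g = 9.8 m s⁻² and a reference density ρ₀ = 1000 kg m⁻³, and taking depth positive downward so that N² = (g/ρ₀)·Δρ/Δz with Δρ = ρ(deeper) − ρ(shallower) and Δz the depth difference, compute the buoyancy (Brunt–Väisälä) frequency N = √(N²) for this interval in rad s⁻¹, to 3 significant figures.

8.07 × 10⁻³ rad s⁻¹

Δρ = 998.66 − 998.15 = 0.51 kg m⁻³ over Δz = 159.6 − 82.8 = 76.8 m.
N² = (9.8/1000) × (0.51/76.8) = 6.5078 × 10⁻⁵ s⁻².
N = √(6.5078 × 10⁻⁵) = 8.0671 × 10⁻³ rad s⁻¹ ≈ 8.07 × 10⁻³ rad s⁻¹.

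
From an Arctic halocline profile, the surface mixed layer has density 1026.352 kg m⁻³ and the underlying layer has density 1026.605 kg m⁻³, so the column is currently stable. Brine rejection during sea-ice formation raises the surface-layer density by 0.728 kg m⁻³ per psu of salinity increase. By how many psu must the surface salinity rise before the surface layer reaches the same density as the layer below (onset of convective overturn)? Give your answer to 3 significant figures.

Density deficit of the surface layer: 1026.605 − 1026.352 = 0.253 kg m⁻³.
Required change = 0.253 / 0.728 = 0.348 psu.

0.348 psu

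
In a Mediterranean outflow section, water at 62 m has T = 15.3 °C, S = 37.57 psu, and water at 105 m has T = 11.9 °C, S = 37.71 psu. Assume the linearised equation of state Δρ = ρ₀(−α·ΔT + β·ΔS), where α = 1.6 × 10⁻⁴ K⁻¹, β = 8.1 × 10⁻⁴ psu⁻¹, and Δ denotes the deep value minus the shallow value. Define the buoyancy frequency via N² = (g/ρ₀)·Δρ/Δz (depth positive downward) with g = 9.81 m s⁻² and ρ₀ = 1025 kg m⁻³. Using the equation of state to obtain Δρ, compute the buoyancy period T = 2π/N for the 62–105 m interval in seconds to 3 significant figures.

513 s

ΔT = -3.4 K, ΔS = +0.14 psu (deep − shallow).
Δρ/ρ₀ = −αΔT + βΔS = 5.44 × 10⁻⁴ + 1.134 × 10⁻⁴ = 6.574 × 10⁻⁴, so Δρ ≈ 0.6738 kg m⁻³.
N² = (g/ρ₀)·Δρ/Δz = g·(Δρ/ρ₀)/Δz = 9.81 × 6.574 × 10⁻⁴ / 43 = 1.4998 × 10⁻⁴ s⁻².
N = √(1.4998 × 10⁻⁴) = 0.012247 rad s⁻¹ → T = 2π/N = 513.04 s ≈ 513 s.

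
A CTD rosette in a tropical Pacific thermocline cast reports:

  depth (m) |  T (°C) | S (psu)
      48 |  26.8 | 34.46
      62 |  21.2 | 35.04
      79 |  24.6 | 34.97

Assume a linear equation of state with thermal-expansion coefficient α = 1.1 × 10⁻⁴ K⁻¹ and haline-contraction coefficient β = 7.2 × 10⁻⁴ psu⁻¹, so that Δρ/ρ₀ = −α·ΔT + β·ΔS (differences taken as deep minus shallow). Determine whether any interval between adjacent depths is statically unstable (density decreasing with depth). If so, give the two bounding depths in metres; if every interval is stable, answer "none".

Evaluate Δρ/ρ₀ = −αΔT + βΔS across each adjacent pair:
  48–62 m: −αΔT+βΔS = −(1.1 × 10⁻⁴)(-5.6)+(7.2 × 10⁻⁴)(+0.58) = 1.0 × 10⁻³ → stable
  62–79 m: −αΔT+βΔS = −(1.1 × 10⁻⁴)(+3.4)+(7.2 × 10⁻⁴)(-0.07) = -4.2 × 10⁻⁴ → UNSTABLE
The 62–79 m interval has Δρ < 0: lighter water underlies denser water.

62–79 m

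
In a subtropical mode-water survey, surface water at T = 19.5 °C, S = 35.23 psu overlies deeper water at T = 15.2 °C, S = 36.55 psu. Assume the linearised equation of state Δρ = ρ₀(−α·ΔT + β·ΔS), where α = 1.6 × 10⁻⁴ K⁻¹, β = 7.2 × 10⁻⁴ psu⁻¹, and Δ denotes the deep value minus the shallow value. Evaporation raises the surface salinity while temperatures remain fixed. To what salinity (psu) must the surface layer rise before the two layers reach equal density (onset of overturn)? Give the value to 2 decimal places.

37.51 psu

Neutral buoyancy requires −α(T_deep − T_surf) + β(S_deep − S_surf′) = 0.
S_surf′ = S_deep − (α/β)·ΔT = 36.55 − (1.6 × 10⁻⁴/7.2 × 10⁻⁴)·(-4.3) = 37.5056 psu.
Increase required: 37.5056 − 35.23 = 2.2756 psu.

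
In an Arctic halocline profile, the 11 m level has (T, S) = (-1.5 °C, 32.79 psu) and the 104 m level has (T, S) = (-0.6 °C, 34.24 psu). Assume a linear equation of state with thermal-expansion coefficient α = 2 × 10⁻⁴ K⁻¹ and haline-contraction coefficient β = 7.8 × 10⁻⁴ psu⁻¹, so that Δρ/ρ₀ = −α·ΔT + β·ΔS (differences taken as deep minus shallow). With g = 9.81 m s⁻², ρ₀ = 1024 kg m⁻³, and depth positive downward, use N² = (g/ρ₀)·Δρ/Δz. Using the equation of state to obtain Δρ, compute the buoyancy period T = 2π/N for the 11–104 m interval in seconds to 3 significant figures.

627 s

ΔT = +0.9 K, ΔS = +1.45 psu (deep − shallow).
Δρ/ρ₀ = −αΔT + βΔS = -1.80 × 10⁻⁴ + 1.131 × 10⁻³ = 9.51 × 10⁻⁴, so Δρ ≈ 0.9738 kg m⁻³.
N² = (g/ρ₀)·Δρ/Δz = g·(Δρ/ρ₀)/Δz = 9.81 × 9.51 × 10⁻⁴ / 93 = 1.0032 × 10⁻⁴ s⁻².
N = √(1.0032 × 10⁻⁴) = 0.010016 rad s⁻¹ → T = 2π/N = 627.31 s ≈ 627 s.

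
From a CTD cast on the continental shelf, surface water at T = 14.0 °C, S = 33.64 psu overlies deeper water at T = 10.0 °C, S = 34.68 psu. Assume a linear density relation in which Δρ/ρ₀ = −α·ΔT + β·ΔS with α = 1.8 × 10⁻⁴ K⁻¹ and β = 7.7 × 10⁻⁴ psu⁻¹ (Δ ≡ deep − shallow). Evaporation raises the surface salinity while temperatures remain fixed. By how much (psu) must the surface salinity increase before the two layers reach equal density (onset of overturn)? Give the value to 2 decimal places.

1.98 psu

Neutral buoyancy requires −α(T_deep − T_surf) + β(S_deep − S_surf′) = 0.
S_surf′ = S_deep − (α/β)·ΔT = 34.68 − (1.8 × 10⁻⁴/7.7 × 10⁻⁴)·(-4.0) = 35.6151 psu.
Increase required: 35.6151 − 33.64 = 1.9751 psu.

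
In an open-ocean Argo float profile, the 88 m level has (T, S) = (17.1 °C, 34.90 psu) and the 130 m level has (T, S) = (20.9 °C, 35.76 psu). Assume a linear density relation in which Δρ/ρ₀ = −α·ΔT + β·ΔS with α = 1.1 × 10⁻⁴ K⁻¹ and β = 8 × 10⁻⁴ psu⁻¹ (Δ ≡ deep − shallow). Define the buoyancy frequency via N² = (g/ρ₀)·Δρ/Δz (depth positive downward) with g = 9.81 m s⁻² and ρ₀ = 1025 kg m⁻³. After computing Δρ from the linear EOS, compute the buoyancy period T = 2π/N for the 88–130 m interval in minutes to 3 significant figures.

ΔT = +3.8 K, ΔS = +0.86 psu (deep − shallow).
Δρ/ρ₀ = −αΔT + βΔS = -4.18 × 10⁻⁴ + 6.88 × 10⁻⁴ = 2.70 × 10⁻⁴, so Δρ ≈ 0.2768 kg m⁻³.
N² = (g/ρ₀)·Δρ/Δz = g·(Δρ/ρ₀)/Δz = 9.81 × 2.70 × 10⁻⁴ / 42 = 6.3064 × 10⁻⁵ s⁻².
N = √(6.3064 × 10⁻⁵) = 7.9413 × 10⁻³ rad s⁻¹ → T = 2π/N = 791.20 s = 13.187 min ≈ 13.2 min.

13.2 min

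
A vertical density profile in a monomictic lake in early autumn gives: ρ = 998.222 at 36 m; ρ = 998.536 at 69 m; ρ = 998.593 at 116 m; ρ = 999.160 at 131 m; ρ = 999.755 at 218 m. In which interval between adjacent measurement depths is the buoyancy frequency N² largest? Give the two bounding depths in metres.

116–131 m

Compute the density gradient over each adjacent pair:
  36–69 m: Δρ/Δz = 0.314/33 = 9.5 × 10⁻³ kg m⁻⁴
  69–116 m: Δρ/Δz = 0.057/47 = 1.2 × 10⁻³ kg m⁻⁴
  116–131 m: Δρ/Δz = 0.567/15 = 0.038 kg m⁻⁴
  131–218 m: Δρ/Δz = 0.595/87 = 6.8 × 10⁻³ kg m⁻⁴
The largest gradient is in the 116–131 m interval — the pycnocline.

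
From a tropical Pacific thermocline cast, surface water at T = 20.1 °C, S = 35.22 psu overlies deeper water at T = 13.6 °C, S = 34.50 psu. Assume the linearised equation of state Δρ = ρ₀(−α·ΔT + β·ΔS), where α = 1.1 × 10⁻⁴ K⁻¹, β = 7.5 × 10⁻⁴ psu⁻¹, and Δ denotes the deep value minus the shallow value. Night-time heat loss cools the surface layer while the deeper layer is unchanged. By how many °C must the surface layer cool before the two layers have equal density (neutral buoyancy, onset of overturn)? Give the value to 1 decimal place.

1.6 °C

Neutral buoyancy requires Δρ = 0, i.e. −α(T_deep − T_surf′) + β(S_deep − S_surf) = 0.
T_surf′ = T_deep − (β/α)·ΔS = 13.6 − (7.5 × 10⁻⁴/1.1 × 10⁻⁴)·(-0.72) = 18.509 °C.
Cooling required: 20.1 − (18.509) = 1.591 °C.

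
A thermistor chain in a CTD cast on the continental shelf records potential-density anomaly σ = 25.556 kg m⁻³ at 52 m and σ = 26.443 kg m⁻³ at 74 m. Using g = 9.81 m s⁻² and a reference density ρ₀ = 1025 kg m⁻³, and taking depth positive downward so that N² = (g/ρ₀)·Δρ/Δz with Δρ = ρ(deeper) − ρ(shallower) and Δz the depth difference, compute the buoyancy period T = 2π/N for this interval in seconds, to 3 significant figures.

Δρ = 1026.443 − 1025.556 = 0.887 kg m⁻³ over Δz = 74 − 52 = 22 m.
N² = (9.81/1025) × (0.887/22) = 3.8587 × 10⁻⁴ s⁻².
N = √(3.8587 × 10⁻⁴) = 0.019644 rad s⁻¹, so T = 2π/N = 319.85 s ≈ 320 s.
A positive N² confirms static stability across the interval.

320 s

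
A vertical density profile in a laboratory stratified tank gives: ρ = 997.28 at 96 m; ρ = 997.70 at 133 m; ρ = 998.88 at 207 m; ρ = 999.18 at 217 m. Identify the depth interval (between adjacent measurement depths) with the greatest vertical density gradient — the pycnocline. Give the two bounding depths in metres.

Compute the density gradient over each adjacent pair:
  96–133 m: Δρ/Δz = 0.42/37 = 0.011 kg m⁻⁴
  133–207 m: Δρ/Δz = 1.18/74 = 0.016 kg m⁻⁴
  207–217 m: Δρ/Δz = 0.30/10 = 0.030 kg m⁻⁴
The largest gradient is in the 207–217 m interval — the pycnocline.

207–217 m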